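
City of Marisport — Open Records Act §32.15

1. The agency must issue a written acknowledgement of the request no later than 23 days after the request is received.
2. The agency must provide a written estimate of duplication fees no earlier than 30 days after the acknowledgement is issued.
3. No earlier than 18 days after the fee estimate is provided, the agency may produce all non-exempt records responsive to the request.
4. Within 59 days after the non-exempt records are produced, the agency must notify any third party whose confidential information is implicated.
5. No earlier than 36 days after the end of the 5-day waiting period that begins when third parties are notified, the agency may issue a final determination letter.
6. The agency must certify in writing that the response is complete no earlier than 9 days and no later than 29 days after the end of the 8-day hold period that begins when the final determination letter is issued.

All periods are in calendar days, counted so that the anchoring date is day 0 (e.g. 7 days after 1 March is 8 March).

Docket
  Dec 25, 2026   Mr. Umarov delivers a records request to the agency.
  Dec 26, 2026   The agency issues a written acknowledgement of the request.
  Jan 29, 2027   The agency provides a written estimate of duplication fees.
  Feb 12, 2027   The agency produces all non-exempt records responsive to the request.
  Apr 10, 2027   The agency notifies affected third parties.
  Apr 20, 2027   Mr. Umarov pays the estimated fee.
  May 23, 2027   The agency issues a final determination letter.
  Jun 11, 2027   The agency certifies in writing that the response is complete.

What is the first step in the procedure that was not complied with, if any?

Step 3

Step 1: 23 days after Dec 25, 2026 (when the request is received) is Jan 17, 2027; done Dec 26, 2026 — timely.
Step 2: the earliest permitted date is 30 days after Dec 26, 2026 (when the acknowledgement is issued), i.e. Jan 25, 2027; Jan 29, 2027 is on or after that date.
Step 3: the earliest permitted date is 18 days after Jan 29, 2027 (when the fee estimate is provided), i.e. Feb 16, 2027; Feb 12, 2027 is 4 days before the earliest permitted date.
Later steps need not be reached.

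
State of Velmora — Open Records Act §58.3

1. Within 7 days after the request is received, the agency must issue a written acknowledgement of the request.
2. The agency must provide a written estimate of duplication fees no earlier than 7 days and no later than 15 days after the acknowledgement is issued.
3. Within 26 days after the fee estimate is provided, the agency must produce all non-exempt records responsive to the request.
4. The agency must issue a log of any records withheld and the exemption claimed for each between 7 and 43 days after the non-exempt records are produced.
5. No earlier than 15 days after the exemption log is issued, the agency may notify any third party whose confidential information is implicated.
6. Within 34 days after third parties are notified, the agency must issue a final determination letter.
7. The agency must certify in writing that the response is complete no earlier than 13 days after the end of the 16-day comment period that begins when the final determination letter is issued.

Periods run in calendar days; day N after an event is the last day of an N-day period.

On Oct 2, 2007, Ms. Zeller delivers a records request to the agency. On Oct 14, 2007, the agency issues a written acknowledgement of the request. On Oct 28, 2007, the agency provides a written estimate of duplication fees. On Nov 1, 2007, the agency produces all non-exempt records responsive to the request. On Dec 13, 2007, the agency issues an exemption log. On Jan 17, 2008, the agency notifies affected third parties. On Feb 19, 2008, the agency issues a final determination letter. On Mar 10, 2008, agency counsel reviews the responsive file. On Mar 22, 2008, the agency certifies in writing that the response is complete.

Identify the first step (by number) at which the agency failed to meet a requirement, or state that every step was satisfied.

Step 1 — counting 7 days from Oct 2, 2007 (when the request is received) gives a deadline of Oct 9, 2007; not done until Oct 14, 2007, 5 days after the deadline.

Step 1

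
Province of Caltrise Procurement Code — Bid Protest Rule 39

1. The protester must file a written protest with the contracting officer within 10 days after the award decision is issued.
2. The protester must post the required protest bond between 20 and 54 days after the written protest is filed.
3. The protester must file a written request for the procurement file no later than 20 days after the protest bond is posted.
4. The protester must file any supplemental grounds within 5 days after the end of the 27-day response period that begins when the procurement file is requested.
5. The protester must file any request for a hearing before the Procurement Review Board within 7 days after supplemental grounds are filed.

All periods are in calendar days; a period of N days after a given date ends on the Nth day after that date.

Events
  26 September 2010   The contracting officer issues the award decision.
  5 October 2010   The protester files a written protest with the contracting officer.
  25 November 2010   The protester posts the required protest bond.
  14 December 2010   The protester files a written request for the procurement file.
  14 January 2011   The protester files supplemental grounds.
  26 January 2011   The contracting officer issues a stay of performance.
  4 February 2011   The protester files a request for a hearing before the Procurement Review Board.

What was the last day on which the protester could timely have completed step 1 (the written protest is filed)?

6 October 2010

Step 1 runs from 26 September 2010, when the award decision is issued. 10 days after 26 September 2010 is 6 October 2010.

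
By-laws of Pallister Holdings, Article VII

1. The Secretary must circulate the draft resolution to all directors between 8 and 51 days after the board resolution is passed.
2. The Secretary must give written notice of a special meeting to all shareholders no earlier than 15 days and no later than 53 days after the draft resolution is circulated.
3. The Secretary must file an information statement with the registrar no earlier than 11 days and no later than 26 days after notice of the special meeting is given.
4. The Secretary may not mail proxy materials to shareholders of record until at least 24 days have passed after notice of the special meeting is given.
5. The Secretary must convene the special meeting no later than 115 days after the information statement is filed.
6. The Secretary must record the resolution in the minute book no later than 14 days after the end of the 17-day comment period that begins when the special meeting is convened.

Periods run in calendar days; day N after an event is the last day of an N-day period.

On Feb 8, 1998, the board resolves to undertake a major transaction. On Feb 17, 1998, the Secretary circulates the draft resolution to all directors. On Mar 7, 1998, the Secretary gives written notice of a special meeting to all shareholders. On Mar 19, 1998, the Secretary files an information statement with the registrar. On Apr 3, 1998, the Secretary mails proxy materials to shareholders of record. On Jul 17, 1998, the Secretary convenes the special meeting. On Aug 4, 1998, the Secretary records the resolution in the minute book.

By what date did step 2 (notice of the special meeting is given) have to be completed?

Apr 11, 1998

Step 2 runs from Feb 17, 1998, when the draft resolution is circulated. The window is 15–53 days after Feb 17, 1998; it closes on Apr 11, 1998.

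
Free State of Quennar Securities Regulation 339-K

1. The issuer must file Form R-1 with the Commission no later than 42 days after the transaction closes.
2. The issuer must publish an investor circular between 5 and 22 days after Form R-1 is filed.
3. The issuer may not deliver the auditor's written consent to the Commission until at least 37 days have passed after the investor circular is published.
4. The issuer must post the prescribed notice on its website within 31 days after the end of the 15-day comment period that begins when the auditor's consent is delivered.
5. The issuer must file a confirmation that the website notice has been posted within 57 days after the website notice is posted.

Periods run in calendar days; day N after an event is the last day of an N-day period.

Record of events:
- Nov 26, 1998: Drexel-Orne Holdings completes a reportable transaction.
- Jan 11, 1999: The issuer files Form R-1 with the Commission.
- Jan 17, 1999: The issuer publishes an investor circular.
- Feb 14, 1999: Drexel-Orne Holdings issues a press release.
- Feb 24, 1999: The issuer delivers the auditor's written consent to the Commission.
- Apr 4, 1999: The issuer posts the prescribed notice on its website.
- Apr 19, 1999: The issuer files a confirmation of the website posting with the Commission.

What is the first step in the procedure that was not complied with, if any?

Step 1

Step 1: 42 days after Nov 26, 1998 (when the transaction closes) is Jan 7, 1999; Jan 11, 1999 misses that deadline by 4 days.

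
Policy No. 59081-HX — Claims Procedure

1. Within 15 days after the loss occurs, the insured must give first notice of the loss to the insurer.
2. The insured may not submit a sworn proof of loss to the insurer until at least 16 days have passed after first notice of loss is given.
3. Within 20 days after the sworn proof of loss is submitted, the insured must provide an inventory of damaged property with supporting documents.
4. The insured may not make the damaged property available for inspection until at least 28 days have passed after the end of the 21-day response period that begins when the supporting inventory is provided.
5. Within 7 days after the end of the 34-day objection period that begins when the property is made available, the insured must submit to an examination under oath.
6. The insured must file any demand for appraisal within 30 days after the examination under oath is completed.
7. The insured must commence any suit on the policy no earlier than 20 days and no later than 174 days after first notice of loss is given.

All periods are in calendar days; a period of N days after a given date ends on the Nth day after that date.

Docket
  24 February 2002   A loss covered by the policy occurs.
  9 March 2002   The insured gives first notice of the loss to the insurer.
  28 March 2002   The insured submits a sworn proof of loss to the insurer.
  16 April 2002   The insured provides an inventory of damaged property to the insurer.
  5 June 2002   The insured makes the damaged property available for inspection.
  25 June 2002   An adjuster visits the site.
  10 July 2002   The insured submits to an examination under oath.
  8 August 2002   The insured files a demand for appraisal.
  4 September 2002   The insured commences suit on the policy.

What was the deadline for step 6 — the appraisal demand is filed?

Step 6 runs from 10 July 2002, when the examination under oath is completed. 30 days after 10 July 2002 is 9 August 2002.

9 August 2002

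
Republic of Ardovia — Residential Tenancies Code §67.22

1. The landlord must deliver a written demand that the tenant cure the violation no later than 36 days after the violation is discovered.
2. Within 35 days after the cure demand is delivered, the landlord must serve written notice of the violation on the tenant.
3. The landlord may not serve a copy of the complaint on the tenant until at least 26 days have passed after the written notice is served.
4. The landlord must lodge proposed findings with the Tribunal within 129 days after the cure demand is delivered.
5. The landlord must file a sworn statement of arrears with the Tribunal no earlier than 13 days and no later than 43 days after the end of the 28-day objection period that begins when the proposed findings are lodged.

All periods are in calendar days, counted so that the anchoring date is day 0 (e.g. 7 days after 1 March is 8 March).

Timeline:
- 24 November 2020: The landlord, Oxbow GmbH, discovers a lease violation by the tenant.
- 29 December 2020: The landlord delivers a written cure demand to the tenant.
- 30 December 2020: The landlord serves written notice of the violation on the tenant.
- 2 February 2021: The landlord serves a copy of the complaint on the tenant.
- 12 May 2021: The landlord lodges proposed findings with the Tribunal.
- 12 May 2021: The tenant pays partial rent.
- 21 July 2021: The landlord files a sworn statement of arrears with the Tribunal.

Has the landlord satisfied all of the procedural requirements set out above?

(1) due by 24 November 2020 + 36 days = 30 December 2020; 29 December 2020 is within that limit.
(2) due by 29 December 2020 + 35 days = 2 February 2021; completed 30 December 2020, before the deadline.
(3) permitted from 30 December 2020 + 26 days = 25 January 2021 onward; done 2 February 2021, after the minimum wait.
(4) due by 29 December 2020 + 129 days = 7 May 2021; 12 May 2021 misses that deadline by 5 days.
The procedure was therefore not followed at step 4.

No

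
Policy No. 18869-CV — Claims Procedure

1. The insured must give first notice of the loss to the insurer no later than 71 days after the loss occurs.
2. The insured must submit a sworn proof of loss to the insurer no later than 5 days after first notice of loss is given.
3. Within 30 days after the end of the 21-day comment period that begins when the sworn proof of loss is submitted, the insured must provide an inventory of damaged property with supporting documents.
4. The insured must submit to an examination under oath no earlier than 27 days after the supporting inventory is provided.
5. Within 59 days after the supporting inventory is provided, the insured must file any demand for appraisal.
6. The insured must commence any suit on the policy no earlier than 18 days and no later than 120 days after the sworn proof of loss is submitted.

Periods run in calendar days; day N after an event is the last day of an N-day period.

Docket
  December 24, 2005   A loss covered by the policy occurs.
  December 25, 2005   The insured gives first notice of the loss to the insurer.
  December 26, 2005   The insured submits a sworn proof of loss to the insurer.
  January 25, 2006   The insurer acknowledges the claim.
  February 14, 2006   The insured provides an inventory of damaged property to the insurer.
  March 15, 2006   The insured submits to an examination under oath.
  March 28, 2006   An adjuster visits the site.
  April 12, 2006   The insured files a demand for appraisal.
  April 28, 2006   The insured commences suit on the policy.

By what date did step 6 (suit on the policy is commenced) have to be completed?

Step 6 runs from December 26, 2005, when the sworn proof of loss is submitted. The window is 18–120 days after December 26, 2005; it closes on April 25, 2006.

April 25, 2006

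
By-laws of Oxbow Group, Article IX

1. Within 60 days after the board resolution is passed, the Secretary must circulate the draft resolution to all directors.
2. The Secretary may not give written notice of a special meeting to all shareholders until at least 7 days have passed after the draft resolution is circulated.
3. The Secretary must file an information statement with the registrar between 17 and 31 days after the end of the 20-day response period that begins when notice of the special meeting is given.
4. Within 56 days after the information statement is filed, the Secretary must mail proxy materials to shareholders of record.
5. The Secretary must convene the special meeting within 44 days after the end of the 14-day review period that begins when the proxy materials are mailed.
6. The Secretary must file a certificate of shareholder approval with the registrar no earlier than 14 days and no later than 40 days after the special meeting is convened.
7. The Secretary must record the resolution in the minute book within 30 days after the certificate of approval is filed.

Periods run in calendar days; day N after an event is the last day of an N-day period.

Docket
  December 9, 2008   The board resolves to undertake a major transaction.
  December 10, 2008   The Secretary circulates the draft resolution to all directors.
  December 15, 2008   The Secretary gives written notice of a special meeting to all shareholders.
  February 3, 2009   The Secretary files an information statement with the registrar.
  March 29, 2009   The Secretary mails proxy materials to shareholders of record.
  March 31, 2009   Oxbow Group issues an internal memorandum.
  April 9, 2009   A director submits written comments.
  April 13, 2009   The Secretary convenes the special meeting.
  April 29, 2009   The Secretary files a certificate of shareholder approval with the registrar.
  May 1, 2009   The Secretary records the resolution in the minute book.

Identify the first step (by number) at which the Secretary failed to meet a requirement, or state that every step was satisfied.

Step 2

(1) due by December 9, 2008 + 60 days = February 7, 2009; done December 10, 2008 — timely.
(2) permitted from December 10, 2008 + 7 days = December 17, 2008 onward; done December 15, 2008 — 2 days too early.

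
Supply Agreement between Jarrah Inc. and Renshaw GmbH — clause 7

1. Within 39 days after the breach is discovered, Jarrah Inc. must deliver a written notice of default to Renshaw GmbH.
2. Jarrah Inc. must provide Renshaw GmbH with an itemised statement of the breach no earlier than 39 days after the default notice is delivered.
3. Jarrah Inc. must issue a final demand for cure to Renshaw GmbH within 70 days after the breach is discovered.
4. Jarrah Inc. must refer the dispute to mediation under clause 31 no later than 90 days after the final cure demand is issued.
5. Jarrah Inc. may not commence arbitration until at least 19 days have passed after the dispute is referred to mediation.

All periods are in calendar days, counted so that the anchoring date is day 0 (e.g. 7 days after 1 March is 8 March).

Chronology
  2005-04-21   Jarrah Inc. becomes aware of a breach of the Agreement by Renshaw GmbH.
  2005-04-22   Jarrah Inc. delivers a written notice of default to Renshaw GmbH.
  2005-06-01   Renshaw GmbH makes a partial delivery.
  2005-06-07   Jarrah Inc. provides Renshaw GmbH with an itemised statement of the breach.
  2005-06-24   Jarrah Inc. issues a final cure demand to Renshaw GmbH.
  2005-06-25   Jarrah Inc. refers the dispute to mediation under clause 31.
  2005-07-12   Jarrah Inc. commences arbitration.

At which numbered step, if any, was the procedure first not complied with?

Step 5

(1) due by 2005-04-21 + 39 days = 2005-05-30; completed 2005-04-22, before the deadline.
(2) permitted from 2005-04-22 + 39 days = 2005-05-31 onward; done 2005-06-07, after the minimum wait.
(3) due by 2005-04-21 + 70 days = 2005-06-30; done 2005-06-24 — timely.
(4) due by 2005-06-24 + 90 days = 2005-09-22; completed 2005-06-25, before the deadline.
(5) permitted from 2005-06-25 + 19 days = 2005-07-14 onward; done 2005-07-12 — 2 days too early.
Later steps need not be reached.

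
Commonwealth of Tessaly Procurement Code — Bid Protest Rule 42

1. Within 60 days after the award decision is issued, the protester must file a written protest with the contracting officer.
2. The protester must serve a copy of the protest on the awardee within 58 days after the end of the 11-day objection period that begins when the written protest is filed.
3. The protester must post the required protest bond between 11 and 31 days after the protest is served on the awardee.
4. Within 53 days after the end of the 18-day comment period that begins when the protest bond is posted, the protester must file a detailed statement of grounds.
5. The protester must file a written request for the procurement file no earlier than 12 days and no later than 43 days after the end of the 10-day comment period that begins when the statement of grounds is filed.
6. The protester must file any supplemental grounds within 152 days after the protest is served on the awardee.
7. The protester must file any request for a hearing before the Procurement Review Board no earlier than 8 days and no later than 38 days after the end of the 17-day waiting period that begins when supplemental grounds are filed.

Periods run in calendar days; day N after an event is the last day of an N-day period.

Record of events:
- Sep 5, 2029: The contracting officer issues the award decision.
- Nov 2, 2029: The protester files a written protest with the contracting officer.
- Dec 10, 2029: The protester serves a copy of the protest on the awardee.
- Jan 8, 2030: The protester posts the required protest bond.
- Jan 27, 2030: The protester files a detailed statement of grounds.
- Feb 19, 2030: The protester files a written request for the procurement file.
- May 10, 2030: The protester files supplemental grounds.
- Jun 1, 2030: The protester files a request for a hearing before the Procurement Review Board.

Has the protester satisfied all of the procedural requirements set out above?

Step 1: 60 days after Sep 5, 2029 (when the award decision is issued) is Nov 4, 2029; done Nov 2, 2029 — timely.
Step 2: 58 days after Nov 13, 2029 (end of the 11-day objection period, which began when the written protest is filed on Nov 2, 2029) is Jan 10, 2030; done Dec 10, 2029 — timely.
Step 3: the window is 11–31 days after Dec 10, 2029 (when the protest is served on the awardee), so Dec 21, 2029 through Jan 10, 2030; Jan 8, 2030 falls inside that range.
Step 4: 53 days after Jan 26, 2030 (end of the 18-day comment period, which began when the protest bond is posted on Jan 8, 2030) is Mar 20, 2030; completed Jan 27, 2030, before the deadline.
Step 5: the window is 12–43 days after Feb 6, 2030 (end of the 10-day comment period, which began when the statement of grounds is filed on Jan 27, 2030), so Feb 18, 2030 through Mar 21, 2030; done Feb 19, 2030 — within the window.
Step 6: 152 days after Dec 10, 2029 (when the protest is served on the awardee) is May 11, 2030; completed May 10, 2030, before the deadline.
Step 7: the window is 8–38 days after May 27, 2030 (end of the 17-day waiting period, which began when supplemental grounds are filed on May 10, 2030), so Jun 4, 2030 through Jul 4, 2030; Jun 1, 2030 is 3 days too early.
No need to go further; step 7 was not satisfied.

No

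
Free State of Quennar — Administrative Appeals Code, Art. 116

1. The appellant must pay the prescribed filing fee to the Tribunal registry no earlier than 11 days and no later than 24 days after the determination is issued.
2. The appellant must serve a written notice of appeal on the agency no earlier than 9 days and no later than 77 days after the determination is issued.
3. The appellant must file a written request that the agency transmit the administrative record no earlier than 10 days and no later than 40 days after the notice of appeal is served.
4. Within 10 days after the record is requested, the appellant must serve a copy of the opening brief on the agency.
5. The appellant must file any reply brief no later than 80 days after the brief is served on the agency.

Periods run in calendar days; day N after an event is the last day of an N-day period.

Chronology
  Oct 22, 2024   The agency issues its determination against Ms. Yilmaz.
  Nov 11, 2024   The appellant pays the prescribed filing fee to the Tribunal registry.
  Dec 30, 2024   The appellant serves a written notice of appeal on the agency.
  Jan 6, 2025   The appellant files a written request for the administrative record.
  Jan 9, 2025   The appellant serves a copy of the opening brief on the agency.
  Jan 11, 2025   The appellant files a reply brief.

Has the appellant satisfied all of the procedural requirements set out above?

No

Step 1: the window is 11–24 days after Oct 22, 2024 (when the determination is issued), so Nov 2, 2024 through Nov 15, 2024; Nov 11, 2024 falls inside that range.
Step 2: the window is 9–77 days after Oct 22, 2024 (when the determination is issued), so Oct 31, 2024 through Jan 7, 2025; done Dec 30, 2024 — within the window.
Step 3: the window is 10–40 days after Dec 30, 2024 (when the notice of appeal is served), so Jan 9, 2025 through Feb 8, 2025; done Jan 6, 2025 — 3 days before the window opened.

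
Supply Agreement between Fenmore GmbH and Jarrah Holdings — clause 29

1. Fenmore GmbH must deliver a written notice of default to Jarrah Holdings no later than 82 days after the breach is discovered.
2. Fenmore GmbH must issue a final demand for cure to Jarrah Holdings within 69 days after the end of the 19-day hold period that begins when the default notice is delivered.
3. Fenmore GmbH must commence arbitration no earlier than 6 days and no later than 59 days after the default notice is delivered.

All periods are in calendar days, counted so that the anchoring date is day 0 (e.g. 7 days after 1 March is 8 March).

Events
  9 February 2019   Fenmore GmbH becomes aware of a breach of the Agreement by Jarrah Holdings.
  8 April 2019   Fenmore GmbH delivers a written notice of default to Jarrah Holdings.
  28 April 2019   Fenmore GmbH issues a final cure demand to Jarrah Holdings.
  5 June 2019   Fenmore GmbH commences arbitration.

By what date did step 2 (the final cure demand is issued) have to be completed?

5 July 2019

The default notice is delivered on 8 April 2019; the 19-day hold period therefore ends 27 April 2019, and step 2 runs from that date. 69 days after 27 April 2019 is 5 July 2019.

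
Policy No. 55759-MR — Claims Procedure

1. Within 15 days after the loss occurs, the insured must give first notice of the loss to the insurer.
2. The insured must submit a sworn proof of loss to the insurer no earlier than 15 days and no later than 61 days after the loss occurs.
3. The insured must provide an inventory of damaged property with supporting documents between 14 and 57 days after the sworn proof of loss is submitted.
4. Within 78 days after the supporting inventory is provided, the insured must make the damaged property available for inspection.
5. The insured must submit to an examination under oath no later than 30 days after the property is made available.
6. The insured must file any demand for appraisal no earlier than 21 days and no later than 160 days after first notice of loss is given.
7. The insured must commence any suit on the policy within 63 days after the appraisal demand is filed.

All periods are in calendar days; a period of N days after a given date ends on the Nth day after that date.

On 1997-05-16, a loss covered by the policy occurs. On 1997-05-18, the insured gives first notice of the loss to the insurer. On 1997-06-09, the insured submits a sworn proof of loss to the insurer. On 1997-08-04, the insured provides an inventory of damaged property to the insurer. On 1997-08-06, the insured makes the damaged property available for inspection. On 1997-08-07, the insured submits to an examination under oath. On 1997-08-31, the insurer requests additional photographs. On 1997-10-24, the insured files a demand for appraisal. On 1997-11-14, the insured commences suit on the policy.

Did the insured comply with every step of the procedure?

Yes

Step 1: 15 days after 1997-05-16 (when the loss occurs) is 1997-05-31; done 1997-05-18 — timely.
Step 2: the window is 15–61 days after 1997-05-16 (when the loss occurs), so 1997-05-31 through 1997-07-16; done 1997-06-09, which is between those dates.
Step 3: the window is 14–57 days after 1997-06-09 (when the sworn proof of loss is submitted), so 1997-06-23 through 1997-08-05; done 1997-08-04, which is between those dates.
Step 4: 78 days after 1997-08-04 (when the supporting inventory is provided) is 1997-10-21; completed 1997-08-06, before the deadline.
Step 5: 30 days after 1997-08-06 (when the property is made available) is 1997-09-05; done 1997-08-07 — timely.
Step 6: the window is 21–160 days after 1997-05-18 (when first notice of loss is given), so 1997-06-08 through 1997-10-25; done 1997-10-24, which is between those dates.
Step 7: 63 days after 1997-10-24 (when the appraisal demand is filed) is 1997-12-26; done 1997-11-14 — timely.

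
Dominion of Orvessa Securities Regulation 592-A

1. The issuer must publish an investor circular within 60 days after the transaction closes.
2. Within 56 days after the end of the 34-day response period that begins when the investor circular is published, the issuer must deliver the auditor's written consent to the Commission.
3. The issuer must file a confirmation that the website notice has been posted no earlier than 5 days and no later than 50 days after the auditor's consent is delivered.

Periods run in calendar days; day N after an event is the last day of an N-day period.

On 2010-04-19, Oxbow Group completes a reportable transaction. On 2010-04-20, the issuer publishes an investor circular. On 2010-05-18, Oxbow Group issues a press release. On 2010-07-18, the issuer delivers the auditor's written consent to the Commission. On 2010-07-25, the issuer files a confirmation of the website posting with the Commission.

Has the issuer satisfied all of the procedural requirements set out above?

Yes

Step 1 — counting 60 days from 2010-04-19 (when the transaction closes) gives a deadline of 2010-06-18; completed 2010-04-20, before the deadline.
Step 2 — counting 56 days from 2010-05-24 (end of the 34-day response period, which began when the investor circular is published on 2010-04-20) gives a deadline of 2010-07-19; 2010-07-18 is within that limit.
Step 3 — 5 and 50 days from 2010-07-18 (when the auditor's consent is delivered) are 2010-07-23 and 2010-09-06 respectively; 2010-07-25 falls inside that range.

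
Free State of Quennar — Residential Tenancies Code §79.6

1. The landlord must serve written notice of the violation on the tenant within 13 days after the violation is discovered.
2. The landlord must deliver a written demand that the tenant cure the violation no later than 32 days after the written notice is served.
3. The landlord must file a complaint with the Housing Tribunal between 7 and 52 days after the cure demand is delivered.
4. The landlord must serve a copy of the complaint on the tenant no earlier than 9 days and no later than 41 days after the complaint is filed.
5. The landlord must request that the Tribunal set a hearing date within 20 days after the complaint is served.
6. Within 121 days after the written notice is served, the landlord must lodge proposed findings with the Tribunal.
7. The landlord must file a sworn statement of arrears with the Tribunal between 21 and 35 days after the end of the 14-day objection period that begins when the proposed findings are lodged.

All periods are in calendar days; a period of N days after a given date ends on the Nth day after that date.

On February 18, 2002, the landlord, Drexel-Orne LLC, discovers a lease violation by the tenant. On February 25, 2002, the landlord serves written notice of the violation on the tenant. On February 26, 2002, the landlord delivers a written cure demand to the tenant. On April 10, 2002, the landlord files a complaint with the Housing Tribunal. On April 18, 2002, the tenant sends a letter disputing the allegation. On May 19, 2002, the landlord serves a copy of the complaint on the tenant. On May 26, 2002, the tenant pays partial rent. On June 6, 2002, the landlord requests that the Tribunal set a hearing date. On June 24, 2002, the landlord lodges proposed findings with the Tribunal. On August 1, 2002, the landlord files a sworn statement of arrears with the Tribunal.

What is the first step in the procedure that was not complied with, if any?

None — every step was satisfied

(1) due by February 18, 2002 + 13 days = March 3, 2002; February 25, 2002 is within that limit.
(2) due by February 25, 2002 + 32 days = March 29, 2002; done February 26, 2002 — timely.
(3) the permitted window runs from February 26, 2002 + 7 = March 5, 2002 to February 26, 2002 + 52 = April 19, 2002; done April 10, 2002 — within the window.
(4) the permitted window runs from April 10, 2002 + 9 = April 19, 2002 to April 10, 2002 + 41 = May 21, 2002; done May 19, 2002 — within the window.
(5) due by May 19, 2002 + 20 days = June 8, 2002; June 6, 2002 is within that limit.
(6) due by February 25, 2002 + 121 days = June 26, 2002; June 24, 2002 is within that limit.
(7) the permitted window runs from July 8, 2002 + 21 = July 29, 2002 to July 8, 2002 + 35 = August 12, 2002; August 1, 2002 falls inside that range.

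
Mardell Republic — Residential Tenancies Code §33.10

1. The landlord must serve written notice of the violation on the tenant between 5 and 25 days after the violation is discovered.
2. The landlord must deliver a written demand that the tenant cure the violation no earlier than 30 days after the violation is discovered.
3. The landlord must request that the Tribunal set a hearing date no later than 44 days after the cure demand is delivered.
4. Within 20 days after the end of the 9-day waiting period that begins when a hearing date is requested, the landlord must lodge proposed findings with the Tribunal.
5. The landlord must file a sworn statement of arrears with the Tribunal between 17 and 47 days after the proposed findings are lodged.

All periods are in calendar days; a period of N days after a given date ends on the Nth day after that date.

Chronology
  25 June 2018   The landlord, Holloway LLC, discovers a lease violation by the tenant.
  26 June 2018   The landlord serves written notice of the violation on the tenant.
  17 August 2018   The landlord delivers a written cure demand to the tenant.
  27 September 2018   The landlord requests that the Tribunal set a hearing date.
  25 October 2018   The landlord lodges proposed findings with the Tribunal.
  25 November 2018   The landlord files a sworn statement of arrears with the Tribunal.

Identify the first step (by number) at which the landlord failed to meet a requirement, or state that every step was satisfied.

Step 1: the window is 5–25 days after 25 June 2018 (when the violation is discovered), so 30 June 2018 through 20 July 2018; done 26 June 2018 — 4 days before the window opened.
Later steps need not be reached.

Step 1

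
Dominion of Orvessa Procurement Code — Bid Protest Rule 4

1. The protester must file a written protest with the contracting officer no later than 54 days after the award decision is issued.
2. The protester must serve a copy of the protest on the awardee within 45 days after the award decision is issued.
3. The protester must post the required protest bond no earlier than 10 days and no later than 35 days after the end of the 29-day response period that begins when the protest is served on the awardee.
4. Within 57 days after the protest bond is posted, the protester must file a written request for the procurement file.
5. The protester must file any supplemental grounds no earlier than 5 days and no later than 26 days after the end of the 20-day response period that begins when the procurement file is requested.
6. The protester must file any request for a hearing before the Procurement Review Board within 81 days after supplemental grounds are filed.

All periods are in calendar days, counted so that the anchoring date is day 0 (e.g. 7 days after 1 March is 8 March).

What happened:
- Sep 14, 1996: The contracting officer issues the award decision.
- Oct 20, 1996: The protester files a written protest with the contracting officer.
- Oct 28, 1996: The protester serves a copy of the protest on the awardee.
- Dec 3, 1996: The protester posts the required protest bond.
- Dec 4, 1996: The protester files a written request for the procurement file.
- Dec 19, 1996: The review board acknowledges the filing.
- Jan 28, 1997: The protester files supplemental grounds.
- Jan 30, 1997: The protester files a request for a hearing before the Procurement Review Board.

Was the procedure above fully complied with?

No

(1) due by Sep 14, 1996 + 54 days = Nov 7, 1996; done Oct 20, 1996 — timely.
(2) due by Sep 14, 1996 + 45 days = Oct 29, 1996; completed Oct 28, 1996, before the deadline.
(3) the permitted window runs from Nov 26, 1996 + 10 = Dec 6, 1996 to Nov 26, 1996 + 35 = Dec 31, 1996; done Dec 3, 1996 — 3 days before the window opened.
Later steps need not be reached.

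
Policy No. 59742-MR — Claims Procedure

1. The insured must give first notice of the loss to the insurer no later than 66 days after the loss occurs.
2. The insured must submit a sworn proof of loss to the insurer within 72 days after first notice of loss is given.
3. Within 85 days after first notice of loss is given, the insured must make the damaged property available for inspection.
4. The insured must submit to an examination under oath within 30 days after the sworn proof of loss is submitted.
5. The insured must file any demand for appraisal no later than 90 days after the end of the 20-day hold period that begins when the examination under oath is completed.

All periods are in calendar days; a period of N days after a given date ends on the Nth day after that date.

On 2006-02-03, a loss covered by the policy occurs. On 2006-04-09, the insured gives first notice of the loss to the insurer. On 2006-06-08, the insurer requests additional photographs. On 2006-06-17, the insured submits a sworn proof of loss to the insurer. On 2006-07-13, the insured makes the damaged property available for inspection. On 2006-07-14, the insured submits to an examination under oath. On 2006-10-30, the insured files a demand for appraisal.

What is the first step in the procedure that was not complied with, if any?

Step 1: 66 days after 2006-02-03 (when the loss occurs) is 2006-04-10; done 2006-04-09 — timely.
Step 2: 72 days after 2006-04-09 (when first notice of loss is given) is 2006-06-20; done 2006-06-17 — timely.
Step 3: 85 days after 2006-04-09 (when first notice of loss is given) is 2006-07-03; not done until 2006-07-13, 10 days after the deadline.

Step 3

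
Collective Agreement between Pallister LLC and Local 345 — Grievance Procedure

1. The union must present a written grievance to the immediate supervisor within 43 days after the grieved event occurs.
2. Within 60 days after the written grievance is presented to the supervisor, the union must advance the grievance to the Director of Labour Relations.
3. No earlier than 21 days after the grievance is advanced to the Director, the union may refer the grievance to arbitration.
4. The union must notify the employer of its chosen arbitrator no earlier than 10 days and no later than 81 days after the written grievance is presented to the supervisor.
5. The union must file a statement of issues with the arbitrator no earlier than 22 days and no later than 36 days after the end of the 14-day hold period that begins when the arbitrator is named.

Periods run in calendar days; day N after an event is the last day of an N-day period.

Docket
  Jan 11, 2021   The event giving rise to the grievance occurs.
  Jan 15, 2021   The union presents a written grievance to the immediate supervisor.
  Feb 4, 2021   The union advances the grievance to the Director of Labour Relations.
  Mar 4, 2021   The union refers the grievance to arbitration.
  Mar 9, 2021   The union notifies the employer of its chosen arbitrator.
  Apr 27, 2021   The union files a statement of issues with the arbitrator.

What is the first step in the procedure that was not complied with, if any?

(1) due by Jan 11, 2021 + 43 days = Feb 23, 2021; done Jan 15, 2021 — timely.
(2) due by Jan 15, 2021 + 60 days = Mar 16, 2021; Feb 4, 2021 is within that limit.
(3) permitted from Feb 4, 2021 + 21 days = Feb 25, 2021 onward; done Mar 4, 2021 — permitted.
(4) the permitted window runs from Jan 15, 2021 + 10 = Jan 25, 2021 to Jan 15, 2021 + 81 = Apr 6, 2021; Mar 9, 2021 falls inside that range.
(5) the permitted window runs from Mar 23, 2021 + 22 = Apr 14, 2021 to Mar 23, 2021 + 36 = Apr 28, 2021; done Apr 27, 2021 — within the window.

None — every step was satisfied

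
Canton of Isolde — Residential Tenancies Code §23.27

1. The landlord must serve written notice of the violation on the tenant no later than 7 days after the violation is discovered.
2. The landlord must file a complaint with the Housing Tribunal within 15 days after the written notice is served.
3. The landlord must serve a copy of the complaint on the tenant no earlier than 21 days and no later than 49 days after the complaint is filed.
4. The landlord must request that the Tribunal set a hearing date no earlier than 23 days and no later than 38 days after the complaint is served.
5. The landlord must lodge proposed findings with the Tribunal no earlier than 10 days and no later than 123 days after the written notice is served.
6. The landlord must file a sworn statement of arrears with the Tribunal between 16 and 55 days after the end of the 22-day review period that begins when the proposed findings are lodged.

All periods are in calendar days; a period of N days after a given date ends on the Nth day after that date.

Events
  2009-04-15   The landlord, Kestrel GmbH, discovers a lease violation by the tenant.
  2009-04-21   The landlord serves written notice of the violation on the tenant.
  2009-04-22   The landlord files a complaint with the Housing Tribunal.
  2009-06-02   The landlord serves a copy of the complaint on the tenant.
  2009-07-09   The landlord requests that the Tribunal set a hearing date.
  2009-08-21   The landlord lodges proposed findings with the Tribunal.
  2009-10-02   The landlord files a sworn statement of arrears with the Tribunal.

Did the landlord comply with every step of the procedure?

Step 1: 7 days after 2009-04-15 (when the violation is discovered) is 2009-04-22; done 2009-04-21 — timely.
Step 2: 15 days after 2009-04-21 (when the written notice is served) is 2009-05-06; completed 2009-04-22, before the deadline.
Step 3: the window is 21–49 days after 2009-04-22 (when the complaint is filed), so 2009-05-13 through 2009-06-10; done 2009-06-02, which is between those dates.
Step 4: the window is 23–38 days after 2009-06-02 (when the complaint is served), so 2009-06-25 through 2009-07-10; 2009-07-09 falls inside that range.
Step 5: the window is 10–123 days after 2009-04-21 (when the written notice is served), so 2009-05-01 through 2009-08-22; done 2009-08-21 — within the window.
Step 6: the window is 16–55 days after 2009-09-12 (end of the 22-day review period, which began when the proposed findings are lodged on 2009-08-21), so 2009-09-28 through 2009-11-06; 2009-10-02 falls inside that range.

Yes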